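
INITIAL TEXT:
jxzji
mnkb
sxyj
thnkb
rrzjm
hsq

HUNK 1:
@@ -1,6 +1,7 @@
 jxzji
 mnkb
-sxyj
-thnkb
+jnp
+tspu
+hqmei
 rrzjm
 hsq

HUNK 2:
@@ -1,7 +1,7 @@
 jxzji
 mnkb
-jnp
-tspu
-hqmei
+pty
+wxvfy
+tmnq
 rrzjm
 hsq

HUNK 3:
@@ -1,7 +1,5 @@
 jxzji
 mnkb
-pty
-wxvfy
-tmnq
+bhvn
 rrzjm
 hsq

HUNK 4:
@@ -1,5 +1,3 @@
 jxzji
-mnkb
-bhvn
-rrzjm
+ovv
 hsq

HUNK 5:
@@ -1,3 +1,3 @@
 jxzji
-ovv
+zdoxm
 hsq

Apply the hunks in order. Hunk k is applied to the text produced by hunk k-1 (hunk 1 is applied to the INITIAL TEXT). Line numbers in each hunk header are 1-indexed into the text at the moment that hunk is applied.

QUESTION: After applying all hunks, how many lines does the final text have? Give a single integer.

Hunk 1: at line 1 remove [sxyj,thnkb] add [jnp,tspu,hqmei] -> 7 lines: jxzji mnkb jnp tspu hqmei rrzjm hsq
Hunk 2: at line 1 remove [jnp,tspu,hqmei] add [pty,wxvfy,tmnq] -> 7 lines: jxzji mnkb pty wxvfy tmnq rrzjm hsq
Hunk 3: at line 1 remove [pty,wxvfy,tmnq] add [bhvn] -> 5 lines: jxzji mnkb bhvn rrzjm hsq
Hunk 4: at line 1 remove [mnkb,bhvn,rrzjm] add [ovv] -> 3 lines: jxzji ovv hsq
Hunk 5: at line 1 remove [ovv] add [zdoxm] -> 3 lines: jxzji zdoxm hsq
Final line count: 3

Answer: 3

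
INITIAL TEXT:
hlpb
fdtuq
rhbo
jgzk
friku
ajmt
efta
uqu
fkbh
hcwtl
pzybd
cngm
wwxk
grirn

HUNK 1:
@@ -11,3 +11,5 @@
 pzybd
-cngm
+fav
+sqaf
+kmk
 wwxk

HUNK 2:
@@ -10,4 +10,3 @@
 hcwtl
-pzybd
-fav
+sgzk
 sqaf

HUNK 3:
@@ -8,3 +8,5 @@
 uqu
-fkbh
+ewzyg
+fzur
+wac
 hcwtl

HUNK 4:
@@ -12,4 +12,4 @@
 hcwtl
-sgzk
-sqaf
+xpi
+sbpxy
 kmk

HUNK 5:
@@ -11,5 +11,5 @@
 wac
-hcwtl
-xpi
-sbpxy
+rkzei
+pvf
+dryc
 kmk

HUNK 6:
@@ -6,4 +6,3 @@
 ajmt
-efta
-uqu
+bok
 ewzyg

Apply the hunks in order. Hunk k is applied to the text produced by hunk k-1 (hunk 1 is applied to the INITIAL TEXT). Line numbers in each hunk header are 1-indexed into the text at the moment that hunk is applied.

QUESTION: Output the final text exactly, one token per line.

Answer: hlpb
fdtuq
rhbo
jgzk
friku
ajmt
bok
ewzyg
fzur
wac
rkzei
pvf
dryc
kmk
wwxk
grirn

Derivation:
Hunk 1: at line 11 remove [cngm] add [fav,sqaf,kmk] -> 16 lines: hlpb fdtuq rhbo jgzk friku ajmt efta uqu fkbh hcwtl pzybd fav sqaf kmk wwxk grirn
Hunk 2: at line 10 remove [pzybd,fav] add [sgzk] -> 15 lines: hlpb fdtuq rhbo jgzk friku ajmt efta uqu fkbh hcwtl sgzk sqaf kmk wwxk grirn
Hunk 3: at line 8 remove [fkbh] add [ewzyg,fzur,wac] -> 17 lines: hlpb fdtuq rhbo jgzk friku ajmt efta uqu ewzyg fzur wac hcwtl sgzk sqaf kmk wwxk grirn
Hunk 4: at line 12 remove [sgzk,sqaf] add [xpi,sbpxy] -> 17 lines: hlpb fdtuq rhbo jgzk friku ajmt efta uqu ewzyg fzur wac hcwtl xpi sbpxy kmk wwxk grirn
Hunk 5: at line 11 remove [hcwtl,xpi,sbpxy] add [rkzei,pvf,dryc] -> 17 lines: hlpb fdtuq rhbo jgzk friku ajmt efta uqu ewzyg fzur wac rkzei pvf dryc kmk wwxk grirn
Hunk 6: at line 6 remove [efta,uqu] add [bok] -> 16 lines: hlpb fdtuq rhbo jgzk friku ajmt bok ewzyg fzur wac rkzei pvf dryc kmk wwxk grirn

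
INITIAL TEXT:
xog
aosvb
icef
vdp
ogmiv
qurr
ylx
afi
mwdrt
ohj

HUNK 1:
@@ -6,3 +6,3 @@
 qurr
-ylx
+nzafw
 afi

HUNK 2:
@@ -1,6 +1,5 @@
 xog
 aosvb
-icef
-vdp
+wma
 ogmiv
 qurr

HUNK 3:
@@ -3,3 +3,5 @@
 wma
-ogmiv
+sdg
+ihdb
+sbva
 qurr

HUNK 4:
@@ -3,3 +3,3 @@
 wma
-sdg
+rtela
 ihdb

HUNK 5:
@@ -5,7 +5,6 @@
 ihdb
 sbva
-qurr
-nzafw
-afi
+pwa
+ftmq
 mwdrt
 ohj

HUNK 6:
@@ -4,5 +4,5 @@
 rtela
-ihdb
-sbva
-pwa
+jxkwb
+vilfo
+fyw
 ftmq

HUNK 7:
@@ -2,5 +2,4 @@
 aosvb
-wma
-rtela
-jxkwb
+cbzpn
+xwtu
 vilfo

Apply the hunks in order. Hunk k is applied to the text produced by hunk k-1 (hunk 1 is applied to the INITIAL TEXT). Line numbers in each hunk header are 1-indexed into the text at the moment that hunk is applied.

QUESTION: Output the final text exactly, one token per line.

Hunk 1: at line 6 remove [ylx] add [nzafw] -> 10 lines: xog aosvb icef vdp ogmiv qurr nzafw afi mwdrt ohj
Hunk 2: at line 1 remove [icef,vdp] add [wma] -> 9 lines: xog aosvb wma ogmiv qurr nzafw afi mwdrt ohj
Hunk 3: at line 3 remove [ogmiv] add [sdg,ihdb,sbva] -> 11 lines: xog aosvb wma sdg ihdb sbva qurr nzafw afi mwdrt ohj
Hunk 4: at line 3 remove [sdg] add [rtela] -> 11 lines: xog aosvb wma rtela ihdb sbva qurr nzafw afi mwdrt ohj
Hunk 5: at line 5 remove [qurr,nzafw,afi] add [pwa,ftmq] -> 10 lines: xog aosvb wma rtela ihdb sbva pwa ftmq mwdrt ohj
Hunk 6: at line 4 remove [ihdb,sbva,pwa] add [jxkwb,vilfo,fyw] -> 10 lines: xog aosvb wma rtela jxkwb vilfo fyw ftmq mwdrt ohj
Hunk 7: at line 2 remove [wma,rtela,jxkwb] add [cbzpn,xwtu] -> 9 lines: xog aosvb cbzpn xwtu vilfo fyw ftmq mwdrt ohj

Answer: xog
aosvb
cbzpn
xwtu
vilfo
fyw
ftmq
mwdrt
ohj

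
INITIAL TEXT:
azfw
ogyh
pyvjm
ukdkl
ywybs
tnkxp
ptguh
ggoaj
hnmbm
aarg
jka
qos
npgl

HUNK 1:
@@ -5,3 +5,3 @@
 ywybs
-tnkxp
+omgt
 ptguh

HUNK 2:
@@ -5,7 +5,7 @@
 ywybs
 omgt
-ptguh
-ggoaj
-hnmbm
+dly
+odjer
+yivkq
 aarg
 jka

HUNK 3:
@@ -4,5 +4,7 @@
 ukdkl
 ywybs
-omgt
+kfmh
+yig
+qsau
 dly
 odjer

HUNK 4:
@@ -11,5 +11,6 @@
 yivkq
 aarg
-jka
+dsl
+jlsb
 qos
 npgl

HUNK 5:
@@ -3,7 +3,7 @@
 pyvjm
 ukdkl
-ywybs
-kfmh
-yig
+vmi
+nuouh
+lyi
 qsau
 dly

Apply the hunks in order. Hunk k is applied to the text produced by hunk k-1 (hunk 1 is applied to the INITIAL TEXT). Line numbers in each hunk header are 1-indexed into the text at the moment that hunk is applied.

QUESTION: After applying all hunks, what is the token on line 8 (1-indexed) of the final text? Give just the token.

Answer: qsau

Derivation:
Hunk 1: at line 5 remove [tnkxp] add [omgt] -> 13 lines: azfw ogyh pyvjm ukdkl ywybs omgt ptguh ggoaj hnmbm aarg jka qos npgl
Hunk 2: at line 5 remove [ptguh,ggoaj,hnmbm] add [dly,odjer,yivkq] -> 13 lines: azfw ogyh pyvjm ukdkl ywybs omgt dly odjer yivkq aarg jka qos npgl
Hunk 3: at line 4 remove [omgt] add [kfmh,yig,qsau] -> 15 lines: azfw ogyh pyvjm ukdkl ywybs kfmh yig qsau dly odjer yivkq aarg jka qos npgl
Hunk 4: at line 11 remove [jka] add [dsl,jlsb] -> 16 lines: azfw ogyh pyvjm ukdkl ywybs kfmh yig qsau dly odjer yivkq aarg dsl jlsb qos npgl
Hunk 5: at line 3 remove [ywybs,kfmh,yig] add [vmi,nuouh,lyi] -> 16 lines: azfw ogyh pyvjm ukdkl vmi nuouh lyi qsau dly odjer yivkq aarg dsl jlsb qos npgl
Final line 8: qsau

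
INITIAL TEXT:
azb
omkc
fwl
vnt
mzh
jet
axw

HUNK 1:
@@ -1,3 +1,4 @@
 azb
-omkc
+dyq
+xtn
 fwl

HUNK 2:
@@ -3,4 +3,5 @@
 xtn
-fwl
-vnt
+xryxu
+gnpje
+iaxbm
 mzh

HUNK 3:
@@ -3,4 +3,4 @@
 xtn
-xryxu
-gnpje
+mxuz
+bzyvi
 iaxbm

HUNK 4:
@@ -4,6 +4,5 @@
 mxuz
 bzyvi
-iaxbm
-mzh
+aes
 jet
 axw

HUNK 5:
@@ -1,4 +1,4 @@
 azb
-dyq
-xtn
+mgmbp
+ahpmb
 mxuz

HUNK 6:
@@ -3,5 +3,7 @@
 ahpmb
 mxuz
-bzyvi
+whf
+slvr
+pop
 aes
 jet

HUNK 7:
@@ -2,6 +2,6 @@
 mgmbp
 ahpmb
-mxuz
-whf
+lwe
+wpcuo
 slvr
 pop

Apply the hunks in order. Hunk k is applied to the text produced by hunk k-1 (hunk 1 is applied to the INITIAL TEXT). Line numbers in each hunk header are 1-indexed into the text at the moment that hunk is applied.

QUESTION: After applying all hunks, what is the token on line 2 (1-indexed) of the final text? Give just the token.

Answer: mgmbp

Derivation:
Hunk 1: at line 1 remove [omkc] add [dyq,xtn] -> 8 lines: azb dyq xtn fwl vnt mzh jet axw
Hunk 2: at line 3 remove [fwl,vnt] add [xryxu,gnpje,iaxbm] -> 9 lines: azb dyq xtn xryxu gnpje iaxbm mzh jet axw
Hunk 3: at line 3 remove [xryxu,gnpje] add [mxuz,bzyvi] -> 9 lines: azb dyq xtn mxuz bzyvi iaxbm mzh jet axw
Hunk 4: at line 4 remove [iaxbm,mzh] add [aes] -> 8 lines: azb dyq xtn mxuz bzyvi aes jet axw
Hunk 5: at line 1 remove [dyq,xtn] add [mgmbp,ahpmb] -> 8 lines: azb mgmbp ahpmb mxuz bzyvi aes jet axw
Hunk 6: at line 3 remove [bzyvi] add [whf,slvr,pop] -> 10 lines: azb mgmbp ahpmb mxuz whf slvr pop aes jet axw
Hunk 7: at line 2 remove [mxuz,whf] add [lwe,wpcuo] -> 10 lines: azb mgmbp ahpmb lwe wpcuo slvr pop aes jet axw
Final line 2: mgmbp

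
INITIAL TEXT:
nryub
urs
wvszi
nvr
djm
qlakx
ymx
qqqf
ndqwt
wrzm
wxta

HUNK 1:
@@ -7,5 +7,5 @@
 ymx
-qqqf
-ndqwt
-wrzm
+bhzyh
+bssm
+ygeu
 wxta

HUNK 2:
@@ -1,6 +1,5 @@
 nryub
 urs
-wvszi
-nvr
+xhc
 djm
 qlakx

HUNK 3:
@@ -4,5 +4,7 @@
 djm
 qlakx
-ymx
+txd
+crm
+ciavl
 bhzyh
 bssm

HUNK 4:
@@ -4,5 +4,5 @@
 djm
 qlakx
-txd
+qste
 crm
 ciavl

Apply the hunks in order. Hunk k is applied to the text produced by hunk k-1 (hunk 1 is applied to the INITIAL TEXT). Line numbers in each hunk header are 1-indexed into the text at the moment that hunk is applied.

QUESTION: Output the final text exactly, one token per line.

Answer: nryub
urs
xhc
djm
qlakx
qste
crm
ciavl
bhzyh
bssm
ygeu
wxta

Derivation:
Hunk 1: at line 7 remove [qqqf,ndqwt,wrzm] add [bhzyh,bssm,ygeu] -> 11 lines: nryub urs wvszi nvr djm qlakx ymx bhzyh bssm ygeu wxta
Hunk 2: at line 1 remove [wvszi,nvr] add [xhc] -> 10 lines: nryub urs xhc djm qlakx ymx bhzyh bssm ygeu wxta
Hunk 3: at line 4 remove [ymx] add [txd,crm,ciavl] -> 12 lines: nryub urs xhc djm qlakx txd crm ciavl bhzyh bssm ygeu wxta
Hunk 4: at line 4 remove [txd] add [qste] -> 12 lines: nryub urs xhc djm qlakx qste crm ciavl bhzyh bssm ygeu wxta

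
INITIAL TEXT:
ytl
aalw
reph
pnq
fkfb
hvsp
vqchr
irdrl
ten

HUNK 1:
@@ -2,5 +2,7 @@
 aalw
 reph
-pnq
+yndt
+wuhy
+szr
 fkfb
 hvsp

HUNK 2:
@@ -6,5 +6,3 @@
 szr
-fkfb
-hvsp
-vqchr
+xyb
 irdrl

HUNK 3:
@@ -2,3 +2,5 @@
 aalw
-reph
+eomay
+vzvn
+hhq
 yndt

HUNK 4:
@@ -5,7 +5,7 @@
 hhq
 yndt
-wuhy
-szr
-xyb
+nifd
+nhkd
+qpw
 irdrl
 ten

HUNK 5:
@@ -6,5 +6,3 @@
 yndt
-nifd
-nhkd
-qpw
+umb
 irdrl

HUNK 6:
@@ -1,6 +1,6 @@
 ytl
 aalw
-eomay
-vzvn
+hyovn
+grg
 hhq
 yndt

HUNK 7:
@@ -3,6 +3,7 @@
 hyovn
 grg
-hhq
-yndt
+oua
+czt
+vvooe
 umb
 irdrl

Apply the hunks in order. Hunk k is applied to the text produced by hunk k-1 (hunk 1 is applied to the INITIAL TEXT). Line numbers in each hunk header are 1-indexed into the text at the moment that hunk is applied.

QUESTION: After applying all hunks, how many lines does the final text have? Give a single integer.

Answer: 10

Derivation:
Hunk 1: at line 2 remove [pnq] add [yndt,wuhy,szr] -> 11 lines: ytl aalw reph yndt wuhy szr fkfb hvsp vqchr irdrl ten
Hunk 2: at line 6 remove [fkfb,hvsp,vqchr] add [xyb] -> 9 lines: ytl aalw reph yndt wuhy szr xyb irdrl ten
Hunk 3: at line 2 remove [reph] add [eomay,vzvn,hhq] -> 11 lines: ytl aalw eomay vzvn hhq yndt wuhy szr xyb irdrl ten
Hunk 4: at line 5 remove [wuhy,szr,xyb] add [nifd,nhkd,qpw] -> 11 lines: ytl aalw eomay vzvn hhq yndt nifd nhkd qpw irdrl ten
Hunk 5: at line 6 remove [nifd,nhkd,qpw] add [umb] -> 9 lines: ytl aalw eomay vzvn hhq yndt umb irdrl ten
Hunk 6: at line 1 remove [eomay,vzvn] add [hyovn,grg] -> 9 lines: ytl aalw hyovn grg hhq yndt umb irdrl ten
Hunk 7: at line 3 remove [hhq,yndt] add [oua,czt,vvooe] -> 10 lines: ytl aalw hyovn grg oua czt vvooe umb irdrl ten
Final line count: 10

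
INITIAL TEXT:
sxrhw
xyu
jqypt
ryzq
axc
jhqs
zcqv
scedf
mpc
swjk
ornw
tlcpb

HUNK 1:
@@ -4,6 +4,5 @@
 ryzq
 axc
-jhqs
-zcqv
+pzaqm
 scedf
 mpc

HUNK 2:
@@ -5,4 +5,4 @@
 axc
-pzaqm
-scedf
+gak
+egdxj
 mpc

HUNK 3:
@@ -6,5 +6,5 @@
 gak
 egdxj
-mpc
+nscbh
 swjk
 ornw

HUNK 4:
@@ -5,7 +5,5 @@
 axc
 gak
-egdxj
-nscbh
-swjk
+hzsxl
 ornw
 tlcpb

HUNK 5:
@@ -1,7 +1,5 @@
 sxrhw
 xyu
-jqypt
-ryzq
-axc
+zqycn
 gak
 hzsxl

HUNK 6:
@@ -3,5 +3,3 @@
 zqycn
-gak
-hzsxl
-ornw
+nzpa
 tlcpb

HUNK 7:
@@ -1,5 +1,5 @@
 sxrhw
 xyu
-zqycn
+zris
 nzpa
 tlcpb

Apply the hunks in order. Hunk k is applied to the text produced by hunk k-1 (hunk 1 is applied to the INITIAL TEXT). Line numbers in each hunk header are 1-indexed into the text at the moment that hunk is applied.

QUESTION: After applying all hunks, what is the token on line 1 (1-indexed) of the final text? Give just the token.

Answer: sxrhw

Derivation:
Hunk 1: at line 4 remove [jhqs,zcqv] add [pzaqm] -> 11 lines: sxrhw xyu jqypt ryzq axc pzaqm scedf mpc swjk ornw tlcpb
Hunk 2: at line 5 remove [pzaqm,scedf] add [gak,egdxj] -> 11 lines: sxrhw xyu jqypt ryzq axc gak egdxj mpc swjk ornw tlcpb
Hunk 3: at line 6 remove [mpc] add [nscbh] -> 11 lines: sxrhw xyu jqypt ryzq axc gak egdxj nscbh swjk ornw tlcpb
Hunk 4: at line 5 remove [egdxj,nscbh,swjk] add [hzsxl] -> 9 lines: sxrhw xyu jqypt ryzq axc gak hzsxl ornw tlcpb
Hunk 5: at line 1 remove [jqypt,ryzq,axc] add [zqycn] -> 7 lines: sxrhw xyu zqycn gak hzsxl ornw tlcpb
Hunk 6: at line 3 remove [gak,hzsxl,ornw] add [nzpa] -> 5 lines: sxrhw xyu zqycn nzpa tlcpb
Hunk 7: at line 1 remove [zqycn] add [zris] -> 5 lines: sxrhw xyu zris nzpa tlcpb
Final line 1: sxrhw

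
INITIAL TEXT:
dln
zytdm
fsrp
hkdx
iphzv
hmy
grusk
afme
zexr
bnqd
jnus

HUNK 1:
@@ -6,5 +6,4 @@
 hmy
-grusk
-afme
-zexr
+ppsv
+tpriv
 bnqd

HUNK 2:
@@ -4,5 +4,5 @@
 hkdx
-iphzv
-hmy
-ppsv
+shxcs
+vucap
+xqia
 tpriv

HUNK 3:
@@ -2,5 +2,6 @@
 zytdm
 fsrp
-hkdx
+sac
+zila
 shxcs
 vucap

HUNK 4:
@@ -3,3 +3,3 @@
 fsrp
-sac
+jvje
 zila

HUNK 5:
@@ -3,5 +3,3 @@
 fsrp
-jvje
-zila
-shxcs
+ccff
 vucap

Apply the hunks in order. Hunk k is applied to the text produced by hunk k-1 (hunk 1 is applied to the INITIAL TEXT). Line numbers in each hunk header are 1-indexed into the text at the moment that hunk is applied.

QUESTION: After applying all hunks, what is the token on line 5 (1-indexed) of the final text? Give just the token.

Hunk 1: at line 6 remove [grusk,afme,zexr] add [ppsv,tpriv] -> 10 lines: dln zytdm fsrp hkdx iphzv hmy ppsv tpriv bnqd jnus
Hunk 2: at line 4 remove [iphzv,hmy,ppsv] add [shxcs,vucap,xqia] -> 10 lines: dln zytdm fsrp hkdx shxcs vucap xqia tpriv bnqd jnus
Hunk 3: at line 2 remove [hkdx] add [sac,zila] -> 11 lines: dln zytdm fsrp sac zila shxcs vucap xqia tpriv bnqd jnus
Hunk 4: at line 3 remove [sac] add [jvje] -> 11 lines: dln zytdm fsrp jvje zila shxcs vucap xqia tpriv bnqd jnus
Hunk 5: at line 3 remove [jvje,zila,shxcs] add [ccff] -> 9 lines: dln zytdm fsrp ccff vucap xqia tpriv bnqd jnus
Final line 5: vucap

Answer: vucap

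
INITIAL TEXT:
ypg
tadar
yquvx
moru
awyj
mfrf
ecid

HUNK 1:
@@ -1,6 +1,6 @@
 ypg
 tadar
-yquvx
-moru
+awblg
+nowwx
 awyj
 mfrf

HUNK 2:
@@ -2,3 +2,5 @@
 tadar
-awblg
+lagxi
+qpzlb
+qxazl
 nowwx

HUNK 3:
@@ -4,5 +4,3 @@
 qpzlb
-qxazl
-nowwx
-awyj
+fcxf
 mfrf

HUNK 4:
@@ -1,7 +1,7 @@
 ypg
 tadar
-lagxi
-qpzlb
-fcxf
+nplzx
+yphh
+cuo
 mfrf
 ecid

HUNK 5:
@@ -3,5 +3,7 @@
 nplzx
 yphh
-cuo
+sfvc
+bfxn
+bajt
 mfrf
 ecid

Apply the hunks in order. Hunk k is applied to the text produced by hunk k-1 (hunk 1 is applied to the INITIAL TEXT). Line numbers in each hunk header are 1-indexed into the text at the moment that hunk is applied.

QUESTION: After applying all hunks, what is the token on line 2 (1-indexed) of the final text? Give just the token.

Answer: tadar

Derivation:
Hunk 1: at line 1 remove [yquvx,moru] add [awblg,nowwx] -> 7 lines: ypg tadar awblg nowwx awyj mfrf ecid
Hunk 2: at line 2 remove [awblg] add [lagxi,qpzlb,qxazl] -> 9 lines: ypg tadar lagxi qpzlb qxazl nowwx awyj mfrf ecid
Hunk 3: at line 4 remove [qxazl,nowwx,awyj] add [fcxf] -> 7 lines: ypg tadar lagxi qpzlb fcxf mfrf ecid
Hunk 4: at line 1 remove [lagxi,qpzlb,fcxf] add [nplzx,yphh,cuo] -> 7 lines: ypg tadar nplzx yphh cuo mfrf ecid
Hunk 5: at line 3 remove [cuo] add [sfvc,bfxn,bajt] -> 9 lines: ypg tadar nplzx yphh sfvc bfxn bajt mfrf ecid
Final line 2: tadar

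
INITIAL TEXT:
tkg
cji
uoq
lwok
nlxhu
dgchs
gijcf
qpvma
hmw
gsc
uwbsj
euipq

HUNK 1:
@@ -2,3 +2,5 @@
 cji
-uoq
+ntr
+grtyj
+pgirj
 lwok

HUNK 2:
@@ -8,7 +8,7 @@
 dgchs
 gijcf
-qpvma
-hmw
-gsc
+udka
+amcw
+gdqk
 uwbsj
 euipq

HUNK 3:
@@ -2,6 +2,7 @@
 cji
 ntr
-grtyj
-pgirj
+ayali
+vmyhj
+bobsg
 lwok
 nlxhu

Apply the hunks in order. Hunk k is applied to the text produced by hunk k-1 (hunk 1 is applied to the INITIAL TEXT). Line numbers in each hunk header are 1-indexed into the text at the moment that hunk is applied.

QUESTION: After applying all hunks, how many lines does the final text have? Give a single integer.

Answer: 15

Derivation:
Hunk 1: at line 2 remove [uoq] add [ntr,grtyj,pgirj] -> 14 lines: tkg cji ntr grtyj pgirj lwok nlxhu dgchs gijcf qpvma hmw gsc uwbsj euipq
Hunk 2: at line 8 remove [qpvma,hmw,gsc] add [udka,amcw,gdqk] -> 14 lines: tkg cji ntr grtyj pgirj lwok nlxhu dgchs gijcf udka amcw gdqk uwbsj euipq
Hunk 3: at line 2 remove [grtyj,pgirj] add [ayali,vmyhj,bobsg] -> 15 lines: tkg cji ntr ayali vmyhj bobsg lwok nlxhu dgchs gijcf udka amcw gdqk uwbsj euipq
Final line count: 15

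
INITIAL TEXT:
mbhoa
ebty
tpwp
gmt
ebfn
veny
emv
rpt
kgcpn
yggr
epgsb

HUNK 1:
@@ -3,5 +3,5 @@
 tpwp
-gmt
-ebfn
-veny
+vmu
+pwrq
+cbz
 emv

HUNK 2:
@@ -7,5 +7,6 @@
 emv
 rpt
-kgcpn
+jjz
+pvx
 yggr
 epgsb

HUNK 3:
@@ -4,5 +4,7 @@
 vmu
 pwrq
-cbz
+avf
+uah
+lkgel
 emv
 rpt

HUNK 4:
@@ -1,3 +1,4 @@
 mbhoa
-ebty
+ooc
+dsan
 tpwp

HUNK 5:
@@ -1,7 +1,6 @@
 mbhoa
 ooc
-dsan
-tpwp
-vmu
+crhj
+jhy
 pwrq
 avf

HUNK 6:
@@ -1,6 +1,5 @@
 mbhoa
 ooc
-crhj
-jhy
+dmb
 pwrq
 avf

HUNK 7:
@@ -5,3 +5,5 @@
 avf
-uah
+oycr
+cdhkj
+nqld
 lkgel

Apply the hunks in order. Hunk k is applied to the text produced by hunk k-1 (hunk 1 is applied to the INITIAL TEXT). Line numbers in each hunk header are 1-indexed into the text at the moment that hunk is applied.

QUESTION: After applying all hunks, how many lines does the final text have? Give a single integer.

Hunk 1: at line 3 remove [gmt,ebfn,veny] add [vmu,pwrq,cbz] -> 11 lines: mbhoa ebty tpwp vmu pwrq cbz emv rpt kgcpn yggr epgsb
Hunk 2: at line 7 remove [kgcpn] add [jjz,pvx] -> 12 lines: mbhoa ebty tpwp vmu pwrq cbz emv rpt jjz pvx yggr epgsb
Hunk 3: at line 4 remove [cbz] add [avf,uah,lkgel] -> 14 lines: mbhoa ebty tpwp vmu pwrq avf uah lkgel emv rpt jjz pvx yggr epgsb
Hunk 4: at line 1 remove [ebty] add [ooc,dsan] -> 15 lines: mbhoa ooc dsan tpwp vmu pwrq avf uah lkgel emv rpt jjz pvx yggr epgsb
Hunk 5: at line 1 remove [dsan,tpwp,vmu] add [crhj,jhy] -> 14 lines: mbhoa ooc crhj jhy pwrq avf uah lkgel emv rpt jjz pvx yggr epgsb
Hunk 6: at line 1 remove [crhj,jhy] add [dmb] -> 13 lines: mbhoa ooc dmb pwrq avf uah lkgel emv rpt jjz pvx yggr epgsb
Hunk 7: at line 5 remove [uah] add [oycr,cdhkj,nqld] -> 15 lines: mbhoa ooc dmb pwrq avf oycr cdhkj nqld lkgel emv rpt jjz pvx yggr epgsb
Final line count: 15

Answer: 15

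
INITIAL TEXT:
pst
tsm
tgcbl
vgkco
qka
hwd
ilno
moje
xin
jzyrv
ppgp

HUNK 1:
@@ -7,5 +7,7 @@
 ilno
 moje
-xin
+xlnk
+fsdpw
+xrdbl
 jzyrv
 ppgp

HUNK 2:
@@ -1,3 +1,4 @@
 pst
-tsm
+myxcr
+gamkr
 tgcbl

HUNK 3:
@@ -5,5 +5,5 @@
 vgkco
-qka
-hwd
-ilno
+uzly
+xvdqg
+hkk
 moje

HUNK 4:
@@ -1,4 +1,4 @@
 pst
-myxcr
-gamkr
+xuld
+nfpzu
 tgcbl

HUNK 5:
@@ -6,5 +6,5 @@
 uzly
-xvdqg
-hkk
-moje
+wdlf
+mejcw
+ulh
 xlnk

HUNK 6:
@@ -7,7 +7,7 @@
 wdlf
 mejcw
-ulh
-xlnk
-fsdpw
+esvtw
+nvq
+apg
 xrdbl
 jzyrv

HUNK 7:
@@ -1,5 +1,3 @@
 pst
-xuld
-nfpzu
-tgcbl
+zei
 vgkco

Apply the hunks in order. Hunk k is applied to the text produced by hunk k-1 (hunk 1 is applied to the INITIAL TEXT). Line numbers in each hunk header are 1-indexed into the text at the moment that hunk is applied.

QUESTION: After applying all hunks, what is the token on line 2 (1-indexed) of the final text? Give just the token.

Hunk 1: at line 7 remove [xin] add [xlnk,fsdpw,xrdbl] -> 13 lines: pst tsm tgcbl vgkco qka hwd ilno moje xlnk fsdpw xrdbl jzyrv ppgp
Hunk 2: at line 1 remove [tsm] add [myxcr,gamkr] -> 14 lines: pst myxcr gamkr tgcbl vgkco qka hwd ilno moje xlnk fsdpw xrdbl jzyrv ppgp
Hunk 3: at line 5 remove [qka,hwd,ilno] add [uzly,xvdqg,hkk] -> 14 lines: pst myxcr gamkr tgcbl vgkco uzly xvdqg hkk moje xlnk fsdpw xrdbl jzyrv ppgp
Hunk 4: at line 1 remove [myxcr,gamkr] add [xuld,nfpzu] -> 14 lines: pst xuld nfpzu tgcbl vgkco uzly xvdqg hkk moje xlnk fsdpw xrdbl jzyrv ppgp
Hunk 5: at line 6 remove [xvdqg,hkk,moje] add [wdlf,mejcw,ulh] -> 14 lines: pst xuld nfpzu tgcbl vgkco uzly wdlf mejcw ulh xlnk fsdpw xrdbl jzyrv ppgp
Hunk 6: at line 7 remove [ulh,xlnk,fsdpw] add [esvtw,nvq,apg] -> 14 lines: pst xuld nfpzu tgcbl vgkco uzly wdlf mejcw esvtw nvq apg xrdbl jzyrv ppgp
Hunk 7: at line 1 remove [xuld,nfpzu,tgcbl] add [zei] -> 12 lines: pst zei vgkco uzly wdlf mejcw esvtw nvq apg xrdbl jzyrv ppgp
Final line 2: zei

Answer: zei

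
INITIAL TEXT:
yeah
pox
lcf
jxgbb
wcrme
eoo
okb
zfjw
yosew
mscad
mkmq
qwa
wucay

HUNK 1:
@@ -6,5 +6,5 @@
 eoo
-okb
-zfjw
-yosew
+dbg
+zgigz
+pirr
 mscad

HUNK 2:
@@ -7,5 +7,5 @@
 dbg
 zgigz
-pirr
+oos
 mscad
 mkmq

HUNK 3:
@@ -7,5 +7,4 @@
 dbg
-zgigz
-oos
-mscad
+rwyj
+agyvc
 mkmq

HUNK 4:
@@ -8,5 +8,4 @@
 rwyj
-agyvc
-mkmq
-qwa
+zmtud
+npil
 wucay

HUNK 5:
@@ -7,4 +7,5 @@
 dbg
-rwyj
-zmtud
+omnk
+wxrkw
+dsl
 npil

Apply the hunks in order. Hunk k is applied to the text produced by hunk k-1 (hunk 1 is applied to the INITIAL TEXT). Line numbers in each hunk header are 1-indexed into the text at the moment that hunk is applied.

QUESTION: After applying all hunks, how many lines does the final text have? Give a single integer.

Answer: 12

Derivation:
Hunk 1: at line 6 remove [okb,zfjw,yosew] add [dbg,zgigz,pirr] -> 13 lines: yeah pox lcf jxgbb wcrme eoo dbg zgigz pirr mscad mkmq qwa wucay
Hunk 2: at line 7 remove [pirr] add [oos] -> 13 lines: yeah pox lcf jxgbb wcrme eoo dbg zgigz oos mscad mkmq qwa wucay
Hunk 3: at line 7 remove [zgigz,oos,mscad] add [rwyj,agyvc] -> 12 lines: yeah pox lcf jxgbb wcrme eoo dbg rwyj agyvc mkmq qwa wucay
Hunk 4: at line 8 remove [agyvc,mkmq,qwa] add [zmtud,npil] -> 11 lines: yeah pox lcf jxgbb wcrme eoo dbg rwyj zmtud npil wucay
Hunk 5: at line 7 remove [rwyj,zmtud] add [omnk,wxrkw,dsl] -> 12 lines: yeah pox lcf jxgbb wcrme eoo dbg omnk wxrkw dsl npil wucay
Final line count: 12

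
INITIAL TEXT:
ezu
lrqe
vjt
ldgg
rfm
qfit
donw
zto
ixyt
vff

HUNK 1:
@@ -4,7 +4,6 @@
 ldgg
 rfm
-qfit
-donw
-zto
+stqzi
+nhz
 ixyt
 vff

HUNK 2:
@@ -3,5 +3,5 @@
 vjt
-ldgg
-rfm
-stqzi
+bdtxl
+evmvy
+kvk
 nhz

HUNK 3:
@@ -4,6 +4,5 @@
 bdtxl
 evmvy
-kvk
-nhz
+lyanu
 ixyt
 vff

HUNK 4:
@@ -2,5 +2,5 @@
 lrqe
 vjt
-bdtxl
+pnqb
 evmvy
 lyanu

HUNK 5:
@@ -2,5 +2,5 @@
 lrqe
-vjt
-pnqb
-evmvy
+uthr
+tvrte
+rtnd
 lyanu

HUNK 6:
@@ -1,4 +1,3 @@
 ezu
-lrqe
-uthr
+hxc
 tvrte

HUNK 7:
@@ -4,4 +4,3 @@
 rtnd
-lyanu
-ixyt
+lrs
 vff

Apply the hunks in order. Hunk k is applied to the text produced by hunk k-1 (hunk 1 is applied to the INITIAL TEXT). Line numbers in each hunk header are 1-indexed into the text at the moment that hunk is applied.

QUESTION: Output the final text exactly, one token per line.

Hunk 1: at line 4 remove [qfit,donw,zto] add [stqzi,nhz] -> 9 lines: ezu lrqe vjt ldgg rfm stqzi nhz ixyt vff
Hunk 2: at line 3 remove [ldgg,rfm,stqzi] add [bdtxl,evmvy,kvk] -> 9 lines: ezu lrqe vjt bdtxl evmvy kvk nhz ixyt vff
Hunk 3: at line 4 remove [kvk,nhz] add [lyanu] -> 8 lines: ezu lrqe vjt bdtxl evmvy lyanu ixyt vff
Hunk 4: at line 2 remove [bdtxl] add [pnqb] -> 8 lines: ezu lrqe vjt pnqb evmvy lyanu ixyt vff
Hunk 5: at line 2 remove [vjt,pnqb,evmvy] add [uthr,tvrte,rtnd] -> 8 lines: ezu lrqe uthr tvrte rtnd lyanu ixyt vff
Hunk 6: at line 1 remove [lrqe,uthr] add [hxc] -> 7 lines: ezu hxc tvrte rtnd lyanu ixyt vff
Hunk 7: at line 4 remove [lyanu,ixyt] add [lrs] -> 6 lines: ezu hxc tvrte rtnd lrs vff

Answer: ezu
hxc
tvrte
rtnd
lrs
vff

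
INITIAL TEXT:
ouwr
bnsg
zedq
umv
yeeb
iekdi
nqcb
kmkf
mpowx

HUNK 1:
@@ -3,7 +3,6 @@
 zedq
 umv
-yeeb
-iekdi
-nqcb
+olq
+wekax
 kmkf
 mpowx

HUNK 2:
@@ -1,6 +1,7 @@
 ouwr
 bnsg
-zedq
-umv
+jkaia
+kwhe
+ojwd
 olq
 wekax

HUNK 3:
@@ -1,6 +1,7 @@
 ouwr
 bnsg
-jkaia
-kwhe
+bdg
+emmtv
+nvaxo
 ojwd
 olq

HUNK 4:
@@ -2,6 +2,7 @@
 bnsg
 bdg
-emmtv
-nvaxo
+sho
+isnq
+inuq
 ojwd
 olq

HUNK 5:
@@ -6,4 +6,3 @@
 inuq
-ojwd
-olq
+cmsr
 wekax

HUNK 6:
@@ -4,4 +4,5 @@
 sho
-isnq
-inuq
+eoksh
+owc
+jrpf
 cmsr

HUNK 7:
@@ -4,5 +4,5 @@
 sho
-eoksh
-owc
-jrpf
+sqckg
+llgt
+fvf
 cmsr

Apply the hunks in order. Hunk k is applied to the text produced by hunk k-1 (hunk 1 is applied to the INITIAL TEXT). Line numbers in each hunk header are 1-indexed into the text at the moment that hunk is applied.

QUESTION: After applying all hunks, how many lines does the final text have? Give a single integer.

Answer: 11

Derivation:
Hunk 1: at line 3 remove [yeeb,iekdi,nqcb] add [olq,wekax] -> 8 lines: ouwr bnsg zedq umv olq wekax kmkf mpowx
Hunk 2: at line 1 remove [zedq,umv] add [jkaia,kwhe,ojwd] -> 9 lines: ouwr bnsg jkaia kwhe ojwd olq wekax kmkf mpowx
Hunk 3: at line 1 remove [jkaia,kwhe] add [bdg,emmtv,nvaxo] -> 10 lines: ouwr bnsg bdg emmtv nvaxo ojwd olq wekax kmkf mpowx
Hunk 4: at line 2 remove [emmtv,nvaxo] add [sho,isnq,inuq] -> 11 lines: ouwr bnsg bdg sho isnq inuq ojwd olq wekax kmkf mpowx
Hunk 5: at line 6 remove [ojwd,olq] add [cmsr] -> 10 lines: ouwr bnsg bdg sho isnq inuq cmsr wekax kmkf mpowx
Hunk 6: at line 4 remove [isnq,inuq] add [eoksh,owc,jrpf] -> 11 lines: ouwr bnsg bdg sho eoksh owc jrpf cmsr wekax kmkf mpowx
Hunk 7: at line 4 remove [eoksh,owc,jrpf] add [sqckg,llgt,fvf] -> 11 lines: ouwr bnsg bdg sho sqckg llgt fvf cmsr wekax kmkf mpowx
Final line count: 11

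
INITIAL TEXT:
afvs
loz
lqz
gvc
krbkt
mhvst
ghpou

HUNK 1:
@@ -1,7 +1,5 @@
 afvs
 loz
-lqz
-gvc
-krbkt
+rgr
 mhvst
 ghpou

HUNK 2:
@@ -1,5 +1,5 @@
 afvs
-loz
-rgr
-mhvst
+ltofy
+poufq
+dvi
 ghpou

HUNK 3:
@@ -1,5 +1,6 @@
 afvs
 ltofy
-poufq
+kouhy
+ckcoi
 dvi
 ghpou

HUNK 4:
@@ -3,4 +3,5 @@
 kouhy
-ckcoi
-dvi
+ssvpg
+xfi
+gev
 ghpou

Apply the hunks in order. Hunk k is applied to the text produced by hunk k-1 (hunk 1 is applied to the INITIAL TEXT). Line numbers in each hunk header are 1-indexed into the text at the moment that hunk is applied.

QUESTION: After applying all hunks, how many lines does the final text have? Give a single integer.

Answer: 7

Derivation:
Hunk 1: at line 1 remove [lqz,gvc,krbkt] add [rgr] -> 5 lines: afvs loz rgr mhvst ghpou
Hunk 2: at line 1 remove [loz,rgr,mhvst] add [ltofy,poufq,dvi] -> 5 lines: afvs ltofy poufq dvi ghpou
Hunk 3: at line 1 remove [poufq] add [kouhy,ckcoi] -> 6 lines: afvs ltofy kouhy ckcoi dvi ghpou
Hunk 4: at line 3 remove [ckcoi,dvi] add [ssvpg,xfi,gev] -> 7 lines: afvs ltofy kouhy ssvpg xfi gev ghpou
Final line count: 7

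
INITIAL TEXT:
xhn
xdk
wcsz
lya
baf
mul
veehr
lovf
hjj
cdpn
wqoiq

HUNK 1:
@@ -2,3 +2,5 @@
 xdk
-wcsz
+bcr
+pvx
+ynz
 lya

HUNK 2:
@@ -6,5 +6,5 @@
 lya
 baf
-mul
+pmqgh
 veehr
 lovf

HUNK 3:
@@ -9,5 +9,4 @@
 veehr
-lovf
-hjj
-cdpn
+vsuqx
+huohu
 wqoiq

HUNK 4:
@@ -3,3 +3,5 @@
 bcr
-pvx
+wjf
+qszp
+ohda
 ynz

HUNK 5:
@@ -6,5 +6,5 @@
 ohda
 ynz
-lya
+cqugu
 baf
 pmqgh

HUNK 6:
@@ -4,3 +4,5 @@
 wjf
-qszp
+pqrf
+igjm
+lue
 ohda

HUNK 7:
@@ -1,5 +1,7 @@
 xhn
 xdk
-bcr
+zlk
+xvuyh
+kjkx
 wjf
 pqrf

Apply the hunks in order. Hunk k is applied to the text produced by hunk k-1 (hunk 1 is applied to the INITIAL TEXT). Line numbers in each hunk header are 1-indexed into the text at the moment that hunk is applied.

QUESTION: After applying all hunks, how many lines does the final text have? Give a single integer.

Answer: 18

Derivation:
Hunk 1: at line 2 remove [wcsz] add [bcr,pvx,ynz] -> 13 lines: xhn xdk bcr pvx ynz lya baf mul veehr lovf hjj cdpn wqoiq
Hunk 2: at line 6 remove [mul] add [pmqgh] -> 13 lines: xhn xdk bcr pvx ynz lya baf pmqgh veehr lovf hjj cdpn wqoiq
Hunk 3: at line 9 remove [lovf,hjj,cdpn] add [vsuqx,huohu] -> 12 lines: xhn xdk bcr pvx ynz lya baf pmqgh veehr vsuqx huohu wqoiq
Hunk 4: at line 3 remove [pvx] add [wjf,qszp,ohda] -> 14 lines: xhn xdk bcr wjf qszp ohda ynz lya baf pmqgh veehr vsuqx huohu wqoiq
Hunk 5: at line 6 remove [lya] add [cqugu] -> 14 lines: xhn xdk bcr wjf qszp ohda ynz cqugu baf pmqgh veehr vsuqx huohu wqoiq
Hunk 6: at line 4 remove [qszp] add [pqrf,igjm,lue] -> 16 lines: xhn xdk bcr wjf pqrf igjm lue ohda ynz cqugu baf pmqgh veehr vsuqx huohu wqoiq
Hunk 7: at line 1 remove [bcr] add [zlk,xvuyh,kjkx] -> 18 lines: xhn xdk zlk xvuyh kjkx wjf pqrf igjm lue ohda ynz cqugu baf pmqgh veehr vsuqx huohu wqoiq
Final line count: 18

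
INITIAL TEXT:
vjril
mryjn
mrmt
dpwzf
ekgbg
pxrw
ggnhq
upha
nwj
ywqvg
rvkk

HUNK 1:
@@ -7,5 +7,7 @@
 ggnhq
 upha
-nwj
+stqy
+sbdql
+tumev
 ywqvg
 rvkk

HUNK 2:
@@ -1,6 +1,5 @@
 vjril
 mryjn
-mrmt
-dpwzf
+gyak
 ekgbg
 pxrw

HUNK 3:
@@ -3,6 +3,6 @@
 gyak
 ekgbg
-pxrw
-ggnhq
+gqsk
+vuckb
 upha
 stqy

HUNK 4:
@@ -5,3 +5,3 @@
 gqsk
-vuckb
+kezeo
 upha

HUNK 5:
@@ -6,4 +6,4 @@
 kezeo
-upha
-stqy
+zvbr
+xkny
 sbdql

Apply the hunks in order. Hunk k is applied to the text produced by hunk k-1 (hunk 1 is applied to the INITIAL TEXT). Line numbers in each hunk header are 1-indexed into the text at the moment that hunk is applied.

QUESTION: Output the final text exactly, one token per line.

Hunk 1: at line 7 remove [nwj] add [stqy,sbdql,tumev] -> 13 lines: vjril mryjn mrmt dpwzf ekgbg pxrw ggnhq upha stqy sbdql tumev ywqvg rvkk
Hunk 2: at line 1 remove [mrmt,dpwzf] add [gyak] -> 12 lines: vjril mryjn gyak ekgbg pxrw ggnhq upha stqy sbdql tumev ywqvg rvkk
Hunk 3: at line 3 remove [pxrw,ggnhq] add [gqsk,vuckb] -> 12 lines: vjril mryjn gyak ekgbg gqsk vuckb upha stqy sbdql tumev ywqvg rvkk
Hunk 4: at line 5 remove [vuckb] add [kezeo] -> 12 lines: vjril mryjn gyak ekgbg gqsk kezeo upha stqy sbdql tumev ywqvg rvkk
Hunk 5: at line 6 remove [upha,stqy] add [zvbr,xkny] -> 12 lines: vjril mryjn gyak ekgbg gqsk kezeo zvbr xkny sbdql tumev ywqvg rvkk

Answer: vjril
mryjn
gyak
ekgbg
gqsk
kezeo
zvbr
xkny
sbdql
tumev
ywqvg
rvkk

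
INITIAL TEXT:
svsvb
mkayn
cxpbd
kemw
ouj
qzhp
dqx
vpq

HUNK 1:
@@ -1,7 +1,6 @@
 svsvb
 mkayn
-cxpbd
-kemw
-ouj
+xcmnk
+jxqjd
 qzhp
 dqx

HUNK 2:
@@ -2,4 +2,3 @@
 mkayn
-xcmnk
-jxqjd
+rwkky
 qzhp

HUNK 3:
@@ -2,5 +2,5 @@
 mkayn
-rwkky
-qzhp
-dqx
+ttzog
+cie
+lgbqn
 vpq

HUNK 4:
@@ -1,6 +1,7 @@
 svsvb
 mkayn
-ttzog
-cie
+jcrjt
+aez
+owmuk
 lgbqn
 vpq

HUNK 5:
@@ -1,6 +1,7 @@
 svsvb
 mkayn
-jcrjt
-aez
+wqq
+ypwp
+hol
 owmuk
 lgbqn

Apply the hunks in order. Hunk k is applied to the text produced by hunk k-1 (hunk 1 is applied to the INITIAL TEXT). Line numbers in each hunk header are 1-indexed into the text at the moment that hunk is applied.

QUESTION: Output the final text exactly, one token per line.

Hunk 1: at line 1 remove [cxpbd,kemw,ouj] add [xcmnk,jxqjd] -> 7 lines: svsvb mkayn xcmnk jxqjd qzhp dqx vpq
Hunk 2: at line 2 remove [xcmnk,jxqjd] add [rwkky] -> 6 lines: svsvb mkayn rwkky qzhp dqx vpq
Hunk 3: at line 2 remove [rwkky,qzhp,dqx] add [ttzog,cie,lgbqn] -> 6 lines: svsvb mkayn ttzog cie lgbqn vpq
Hunk 4: at line 1 remove [ttzog,cie] add [jcrjt,aez,owmuk] -> 7 lines: svsvb mkayn jcrjt aez owmuk lgbqn vpq
Hunk 5: at line 1 remove [jcrjt,aez] add [wqq,ypwp,hol] -> 8 lines: svsvb mkayn wqq ypwp hol owmuk lgbqn vpq

Answer: svsvb
mkayn
wqq
ypwp
hol
owmuk
lgbqn
vpq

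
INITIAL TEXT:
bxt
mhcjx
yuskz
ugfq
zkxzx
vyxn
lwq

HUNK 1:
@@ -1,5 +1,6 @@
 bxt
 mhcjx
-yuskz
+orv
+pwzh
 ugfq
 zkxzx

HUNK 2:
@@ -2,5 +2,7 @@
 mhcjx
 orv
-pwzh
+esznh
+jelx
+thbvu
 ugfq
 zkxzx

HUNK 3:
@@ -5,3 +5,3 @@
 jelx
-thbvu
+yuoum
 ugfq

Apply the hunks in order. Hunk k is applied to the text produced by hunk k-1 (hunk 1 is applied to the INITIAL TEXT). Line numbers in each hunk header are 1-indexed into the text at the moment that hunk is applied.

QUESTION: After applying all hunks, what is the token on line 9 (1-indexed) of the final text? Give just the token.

Hunk 1: at line 1 remove [yuskz] add [orv,pwzh] -> 8 lines: bxt mhcjx orv pwzh ugfq zkxzx vyxn lwq
Hunk 2: at line 2 remove [pwzh] add [esznh,jelx,thbvu] -> 10 lines: bxt mhcjx orv esznh jelx thbvu ugfq zkxzx vyxn lwq
Hunk 3: at line 5 remove [thbvu] add [yuoum] -> 10 lines: bxt mhcjx orv esznh jelx yuoum ugfq zkxzx vyxn lwq
Final line 9: vyxn

Answer: vyxn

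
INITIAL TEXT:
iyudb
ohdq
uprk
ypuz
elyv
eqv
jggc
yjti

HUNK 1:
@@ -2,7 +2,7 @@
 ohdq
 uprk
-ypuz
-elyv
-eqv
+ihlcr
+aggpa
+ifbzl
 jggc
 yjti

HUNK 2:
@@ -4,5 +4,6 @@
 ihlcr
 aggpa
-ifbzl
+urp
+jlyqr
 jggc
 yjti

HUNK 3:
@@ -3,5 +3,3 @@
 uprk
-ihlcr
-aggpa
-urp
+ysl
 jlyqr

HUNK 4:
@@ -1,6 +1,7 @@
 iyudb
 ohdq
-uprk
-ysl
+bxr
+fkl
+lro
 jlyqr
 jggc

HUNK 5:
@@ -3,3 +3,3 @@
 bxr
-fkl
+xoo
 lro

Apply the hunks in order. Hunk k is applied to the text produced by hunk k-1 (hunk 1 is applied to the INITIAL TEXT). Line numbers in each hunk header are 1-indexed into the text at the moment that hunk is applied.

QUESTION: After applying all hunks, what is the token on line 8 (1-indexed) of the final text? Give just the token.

Answer: yjti

Derivation:
Hunk 1: at line 2 remove [ypuz,elyv,eqv] add [ihlcr,aggpa,ifbzl] -> 8 lines: iyudb ohdq uprk ihlcr aggpa ifbzl jggc yjti
Hunk 2: at line 4 remove [ifbzl] add [urp,jlyqr] -> 9 lines: iyudb ohdq uprk ihlcr aggpa urp jlyqr jggc yjti
Hunk 3: at line 3 remove [ihlcr,aggpa,urp] add [ysl] -> 7 lines: iyudb ohdq uprk ysl jlyqr jggc yjti
Hunk 4: at line 1 remove [uprk,ysl] add [bxr,fkl,lro] -> 8 lines: iyudb ohdq bxr fkl lro jlyqr jggc yjti
Hunk 5: at line 3 remove [fkl] add [xoo] -> 8 lines: iyudb ohdq bxr xoo lro jlyqr jggc yjti
Final line 8: yjti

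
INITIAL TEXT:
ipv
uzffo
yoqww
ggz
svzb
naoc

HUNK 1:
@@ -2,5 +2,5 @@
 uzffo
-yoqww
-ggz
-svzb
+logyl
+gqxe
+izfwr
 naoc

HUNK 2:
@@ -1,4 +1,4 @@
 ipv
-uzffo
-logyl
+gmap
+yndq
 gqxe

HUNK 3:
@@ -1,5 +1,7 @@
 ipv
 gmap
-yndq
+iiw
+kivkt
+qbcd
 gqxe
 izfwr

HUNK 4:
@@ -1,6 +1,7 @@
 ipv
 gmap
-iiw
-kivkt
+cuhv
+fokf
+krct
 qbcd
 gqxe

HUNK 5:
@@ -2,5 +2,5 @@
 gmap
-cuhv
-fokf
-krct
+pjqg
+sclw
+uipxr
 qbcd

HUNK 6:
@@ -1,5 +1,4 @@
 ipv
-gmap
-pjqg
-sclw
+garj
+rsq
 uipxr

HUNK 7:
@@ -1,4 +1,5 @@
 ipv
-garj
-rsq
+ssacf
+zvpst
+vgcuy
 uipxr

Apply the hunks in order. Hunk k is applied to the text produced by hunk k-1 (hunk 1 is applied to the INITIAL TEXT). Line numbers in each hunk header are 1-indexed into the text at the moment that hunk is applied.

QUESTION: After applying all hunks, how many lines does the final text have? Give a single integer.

Hunk 1: at line 2 remove [yoqww,ggz,svzb] add [logyl,gqxe,izfwr] -> 6 lines: ipv uzffo logyl gqxe izfwr naoc
Hunk 2: at line 1 remove [uzffo,logyl] add [gmap,yndq] -> 6 lines: ipv gmap yndq gqxe izfwr naoc
Hunk 3: at line 1 remove [yndq] add [iiw,kivkt,qbcd] -> 8 lines: ipv gmap iiw kivkt qbcd gqxe izfwr naoc
Hunk 4: at line 1 remove [iiw,kivkt] add [cuhv,fokf,krct] -> 9 lines: ipv gmap cuhv fokf krct qbcd gqxe izfwr naoc
Hunk 5: at line 2 remove [cuhv,fokf,krct] add [pjqg,sclw,uipxr] -> 9 lines: ipv gmap pjqg sclw uipxr qbcd gqxe izfwr naoc
Hunk 6: at line 1 remove [gmap,pjqg,sclw] add [garj,rsq] -> 8 lines: ipv garj rsq uipxr qbcd gqxe izfwr naoc
Hunk 7: at line 1 remove [garj,rsq] add [ssacf,zvpst,vgcuy] -> 9 lines: ipv ssacf zvpst vgcuy uipxr qbcd gqxe izfwr naoc
Final line count: 9

Answer: 9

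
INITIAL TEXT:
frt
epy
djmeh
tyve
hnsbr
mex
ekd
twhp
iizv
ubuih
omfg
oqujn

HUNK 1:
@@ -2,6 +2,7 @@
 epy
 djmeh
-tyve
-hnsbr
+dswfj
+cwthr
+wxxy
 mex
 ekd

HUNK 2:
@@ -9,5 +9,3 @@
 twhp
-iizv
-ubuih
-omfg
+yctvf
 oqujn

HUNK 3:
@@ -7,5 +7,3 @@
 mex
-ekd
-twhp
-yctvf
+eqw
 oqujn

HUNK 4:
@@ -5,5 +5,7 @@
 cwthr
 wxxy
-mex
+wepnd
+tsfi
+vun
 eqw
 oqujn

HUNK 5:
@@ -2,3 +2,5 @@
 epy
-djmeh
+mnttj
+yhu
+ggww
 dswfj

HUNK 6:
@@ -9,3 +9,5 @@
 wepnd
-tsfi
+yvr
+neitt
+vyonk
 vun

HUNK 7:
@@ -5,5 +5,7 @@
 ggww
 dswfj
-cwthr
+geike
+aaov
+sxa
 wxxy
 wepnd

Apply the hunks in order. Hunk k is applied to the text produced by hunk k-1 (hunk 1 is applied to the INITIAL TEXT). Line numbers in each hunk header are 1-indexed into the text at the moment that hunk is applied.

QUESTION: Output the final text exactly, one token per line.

Answer: frt
epy
mnttj
yhu
ggww
dswfj
geike
aaov
sxa
wxxy
wepnd
yvr
neitt
vyonk
vun
eqw
oqujn

Derivation:
Hunk 1: at line 2 remove [tyve,hnsbr] add [dswfj,cwthr,wxxy] -> 13 lines: frt epy djmeh dswfj cwthr wxxy mex ekd twhp iizv ubuih omfg oqujn
Hunk 2: at line 9 remove [iizv,ubuih,omfg] add [yctvf] -> 11 lines: frt epy djmeh dswfj cwthr wxxy mex ekd twhp yctvf oqujn
Hunk 3: at line 7 remove [ekd,twhp,yctvf] add [eqw] -> 9 lines: frt epy djmeh dswfj cwthr wxxy mex eqw oqujn
Hunk 4: at line 5 remove [mex] add [wepnd,tsfi,vun] -> 11 lines: frt epy djmeh dswfj cwthr wxxy wepnd tsfi vun eqw oqujn
Hunk 5: at line 2 remove [djmeh] add [mnttj,yhu,ggww] -> 13 lines: frt epy mnttj yhu ggww dswfj cwthr wxxy wepnd tsfi vun eqw oqujn
Hunk 6: at line 9 remove [tsfi] add [yvr,neitt,vyonk] -> 15 lines: frt epy mnttj yhu ggww dswfj cwthr wxxy wepnd yvr neitt vyonk vun eqw oqujn
Hunk 7: at line 5 remove [cwthr] add [geike,aaov,sxa] -> 17 lines: frt epy mnttj yhu ggww dswfj geike aaov sxa wxxy wepnd yvr neitt vyonk vun eqw oqujn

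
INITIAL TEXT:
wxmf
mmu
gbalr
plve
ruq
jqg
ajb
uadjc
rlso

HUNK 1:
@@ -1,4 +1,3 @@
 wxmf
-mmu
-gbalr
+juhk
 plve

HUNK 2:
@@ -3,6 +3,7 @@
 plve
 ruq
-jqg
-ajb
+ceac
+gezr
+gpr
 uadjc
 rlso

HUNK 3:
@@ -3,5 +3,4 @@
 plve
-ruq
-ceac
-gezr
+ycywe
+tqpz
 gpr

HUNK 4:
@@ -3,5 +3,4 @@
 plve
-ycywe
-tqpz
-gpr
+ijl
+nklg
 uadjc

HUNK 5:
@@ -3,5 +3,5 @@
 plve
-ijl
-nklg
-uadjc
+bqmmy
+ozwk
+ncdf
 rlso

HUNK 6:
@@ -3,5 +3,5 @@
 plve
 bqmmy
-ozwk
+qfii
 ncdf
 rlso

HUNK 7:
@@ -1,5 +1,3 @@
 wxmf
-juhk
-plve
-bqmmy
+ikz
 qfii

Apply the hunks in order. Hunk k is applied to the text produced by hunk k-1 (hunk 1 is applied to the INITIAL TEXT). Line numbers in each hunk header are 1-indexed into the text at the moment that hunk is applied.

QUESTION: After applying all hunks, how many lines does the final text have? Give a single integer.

Answer: 5

Derivation:
Hunk 1: at line 1 remove [mmu,gbalr] add [juhk] -> 8 lines: wxmf juhk plve ruq jqg ajb uadjc rlso
Hunk 2: at line 3 remove [jqg,ajb] add [ceac,gezr,gpr] -> 9 lines: wxmf juhk plve ruq ceac gezr gpr uadjc rlso
Hunk 3: at line 3 remove [ruq,ceac,gezr] add [ycywe,tqpz] -> 8 lines: wxmf juhk plve ycywe tqpz gpr uadjc rlso
Hunk 4: at line 3 remove [ycywe,tqpz,gpr] add [ijl,nklg] -> 7 lines: wxmf juhk plve ijl nklg uadjc rlso
Hunk 5: at line 3 remove [ijl,nklg,uadjc] add [bqmmy,ozwk,ncdf] -> 7 lines: wxmf juhk plve bqmmy ozwk ncdf rlso
Hunk 6: at line 3 remove [ozwk] add [qfii] -> 7 lines: wxmf juhk plve bqmmy qfii ncdf rlso
Hunk 7: at line 1 remove [juhk,plve,bqmmy] add [ikz] -> 5 lines: wxmf ikz qfii ncdf rlso
Final line count: 5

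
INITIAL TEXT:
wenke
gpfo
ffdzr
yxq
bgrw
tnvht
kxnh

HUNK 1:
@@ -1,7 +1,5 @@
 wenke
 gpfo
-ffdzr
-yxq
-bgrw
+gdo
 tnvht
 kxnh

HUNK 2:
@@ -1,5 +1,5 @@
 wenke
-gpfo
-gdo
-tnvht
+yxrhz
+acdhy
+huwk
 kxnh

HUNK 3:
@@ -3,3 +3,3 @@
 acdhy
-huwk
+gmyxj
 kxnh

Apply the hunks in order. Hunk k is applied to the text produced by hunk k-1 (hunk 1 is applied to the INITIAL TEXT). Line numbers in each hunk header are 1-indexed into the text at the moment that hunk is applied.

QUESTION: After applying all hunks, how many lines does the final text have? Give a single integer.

Answer: 5

Derivation:
Hunk 1: at line 1 remove [ffdzr,yxq,bgrw] add [gdo] -> 5 lines: wenke gpfo gdo tnvht kxnh
Hunk 2: at line 1 remove [gpfo,gdo,tnvht] add [yxrhz,acdhy,huwk] -> 5 lines: wenke yxrhz acdhy huwk kxnh
Hunk 3: at line 3 remove [huwk] add [gmyxj] -> 5 lines: wenke yxrhz acdhy gmyxj kxnh
Final line count: 5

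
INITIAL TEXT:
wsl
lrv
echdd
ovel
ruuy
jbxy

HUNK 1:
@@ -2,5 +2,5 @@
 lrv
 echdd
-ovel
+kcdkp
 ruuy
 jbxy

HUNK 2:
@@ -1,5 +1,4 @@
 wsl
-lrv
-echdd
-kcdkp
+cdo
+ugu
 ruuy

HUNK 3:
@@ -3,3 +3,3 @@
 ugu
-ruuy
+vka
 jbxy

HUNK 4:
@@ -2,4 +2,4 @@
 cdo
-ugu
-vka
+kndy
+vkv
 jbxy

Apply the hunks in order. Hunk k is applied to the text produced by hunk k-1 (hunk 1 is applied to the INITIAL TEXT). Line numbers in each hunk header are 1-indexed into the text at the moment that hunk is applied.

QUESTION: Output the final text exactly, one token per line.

Answer: wsl
cdo
kndy
vkv
jbxy

Derivation:
Hunk 1: at line 2 remove [ovel] add [kcdkp] -> 6 lines: wsl lrv echdd kcdkp ruuy jbxy
Hunk 2: at line 1 remove [lrv,echdd,kcdkp] add [cdo,ugu] -> 5 lines: wsl cdo ugu ruuy jbxy
Hunk 3: at line 3 remove [ruuy] add [vka] -> 5 lines: wsl cdo ugu vka jbxy
Hunk 4: at line 2 remove [ugu,vka] add [kndy,vkv] -> 5 lines: wsl cdo kndy vkv jbxy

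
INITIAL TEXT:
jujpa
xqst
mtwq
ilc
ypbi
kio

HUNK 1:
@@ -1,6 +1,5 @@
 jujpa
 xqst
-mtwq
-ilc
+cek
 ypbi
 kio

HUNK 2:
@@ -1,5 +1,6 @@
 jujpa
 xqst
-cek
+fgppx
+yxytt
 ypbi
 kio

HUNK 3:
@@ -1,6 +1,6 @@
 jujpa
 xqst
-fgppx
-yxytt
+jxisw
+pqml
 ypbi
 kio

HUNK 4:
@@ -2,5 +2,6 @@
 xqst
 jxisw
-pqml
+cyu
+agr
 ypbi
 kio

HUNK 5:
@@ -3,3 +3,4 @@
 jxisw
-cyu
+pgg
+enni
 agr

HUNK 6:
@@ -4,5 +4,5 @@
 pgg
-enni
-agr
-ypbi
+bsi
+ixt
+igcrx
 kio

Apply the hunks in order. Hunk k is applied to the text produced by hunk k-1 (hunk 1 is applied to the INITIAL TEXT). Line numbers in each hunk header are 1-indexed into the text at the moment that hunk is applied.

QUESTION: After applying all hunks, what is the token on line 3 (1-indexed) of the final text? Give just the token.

Hunk 1: at line 1 remove [mtwq,ilc] add [cek] -> 5 lines: jujpa xqst cek ypbi kio
Hunk 2: at line 1 remove [cek] add [fgppx,yxytt] -> 6 lines: jujpa xqst fgppx yxytt ypbi kio
Hunk 3: at line 1 remove [fgppx,yxytt] add [jxisw,pqml] -> 6 lines: jujpa xqst jxisw pqml ypbi kio
Hunk 4: at line 2 remove [pqml] add [cyu,agr] -> 7 lines: jujpa xqst jxisw cyu agr ypbi kio
Hunk 5: at line 3 remove [cyu] add [pgg,enni] -> 8 lines: jujpa xqst jxisw pgg enni agr ypbi kio
Hunk 6: at line 4 remove [enni,agr,ypbi] add [bsi,ixt,igcrx] -> 8 lines: jujpa xqst jxisw pgg bsi ixt igcrx kio
Final line 3: jxisw

Answer: jxisw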